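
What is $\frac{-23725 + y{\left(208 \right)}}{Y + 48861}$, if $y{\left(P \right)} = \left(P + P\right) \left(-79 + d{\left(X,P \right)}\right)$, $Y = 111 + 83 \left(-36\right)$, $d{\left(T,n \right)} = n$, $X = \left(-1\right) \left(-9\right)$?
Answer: $\frac{29939}{45984} \approx 0.65107$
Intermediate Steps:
$X = 9$
$Y = -2877$ ($Y = 111 - 2988 = -2877$)
$y{\left(P \right)} = 2 P \left(-79 + P\right)$ ($y{\left(P \right)} = \left(P + P\right) \left(-79 + P\right) = 2 P \left(-79 + P\right)$)
$\frac{-23725 + y{\left(208 \right)}}{Y + 48861} = \frac{-23725 + 2 \cdot 208 \left(-79 + 208\right)}{-2877 + 48861} = \frac{-23725 + 2 \cdot 208 \cdot 129}{45984} = \left(-23725 + 53664\right) \frac{1}{45984} = 29939 \cdot \frac{1}{45984} = \frac{29939}{45984}$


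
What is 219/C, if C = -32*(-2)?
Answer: 219/64 ≈ 3.4219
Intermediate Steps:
C = 64
219/C = 219/64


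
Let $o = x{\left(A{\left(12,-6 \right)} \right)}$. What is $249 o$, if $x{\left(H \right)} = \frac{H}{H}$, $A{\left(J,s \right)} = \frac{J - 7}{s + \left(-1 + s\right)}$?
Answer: $249$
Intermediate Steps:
$A{\left(J,s \right)} = \frac{-7 + J}{-1 + 2 s}$
$x{\left(H \right)} = 1$
$o = 1$
$249 o = 249 \cdot 1 = 249$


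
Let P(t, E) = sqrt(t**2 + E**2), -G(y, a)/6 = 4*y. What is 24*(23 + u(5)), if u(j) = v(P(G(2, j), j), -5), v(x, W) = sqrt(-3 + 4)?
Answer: 576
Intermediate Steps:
G(y, a) = -24*y
P(t, E) = sqrt(E**2 + t**2)
v(x, W) = 1 (v(x, W) = sqrt(1) = 1)
u(j) = 1
24*(23 + u(5)) = 24*(23 + 1) = 24*24 = 576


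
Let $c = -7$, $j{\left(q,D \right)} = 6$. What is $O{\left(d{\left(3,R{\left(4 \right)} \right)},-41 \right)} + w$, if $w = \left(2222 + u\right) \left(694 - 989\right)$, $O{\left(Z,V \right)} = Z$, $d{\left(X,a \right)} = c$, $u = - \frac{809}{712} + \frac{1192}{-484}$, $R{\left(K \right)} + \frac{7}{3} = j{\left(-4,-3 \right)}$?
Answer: $- \frac{56380908369}{86152} \approx -6.5444 \cdot 10^{5}$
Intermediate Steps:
$R{\left(K \right)} = \frac{11}{3}$ ($R{\left(K \right)} = - \frac{7}{3} + 6 = \frac{11}{3}$)
$u = - \frac{310065}{86152}$ ($u = \left(-809\right) \frac{1}{712} + 1192 \left(- \frac{1}{484}\right) = - \frac{809}{712} - \frac{298}{121} = - \frac{310065}{86152} \approx -3.599$)
$d{\left(X,a \right)} = -7$
$w = - \frac{56380305305}{86152}$ ($w = \left(2222 - \frac{310065}{86152}\right) \left(694 - 989\right) = \frac{191119679}{86152} \left(-295\right) = - \frac{56380305305}{86152} \approx -6.5443 \cdot 10^{5}$)
$O{\left(d{\left(3,R{\left(4 \right)} \right)},-41 \right)} + w = -7 - \frac{56380305305}{86152} = - \frac{56380908369}{86152}$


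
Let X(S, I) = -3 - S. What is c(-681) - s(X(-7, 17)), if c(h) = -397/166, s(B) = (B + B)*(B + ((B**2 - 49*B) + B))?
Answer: 228019/166 ≈ 1373.6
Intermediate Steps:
s(B) = 2*B*(B**2 - 47*B) (s(B) = (2*B)*(B + (B**2 - 48*B)) = (2*B)*(B**2 - 47*B) = 2*B*(B**2 - 47*B))
c(h) = -397/166 (c(h) = -397*1/166 = -397/166)
c(-681) - s(X(-7, 17)) = -397/166 - 2*(-3 - 1*(-7))**2*(-47 + (-3 - 1*(-7))) = -397/166 - 2*(-3 + 7)**2*(-47 + (-3 + 7)) = -397/166 - 2*4**2*(-47 + 4) = -397/166 - 2*16*(-43) = -397/166 - 1*(-1376) = -397/166 + 1376 = 228019/166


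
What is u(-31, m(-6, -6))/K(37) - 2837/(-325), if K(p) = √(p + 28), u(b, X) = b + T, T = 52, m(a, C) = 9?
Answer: 2837/325 + 21*√65/65 ≈ 11.334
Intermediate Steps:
u(b, X) = 52 + b (u(b, X) = b + 52 = 52 + b)
K(p) = √(28 + p)
u(-31, m(-6, -6))/K(37) - 2837/(-325) = (52 - 31)/(√(28 + 37)) - 2837/(-325) = 21/(√65) - 2837*(-1/325) = 21*(√65/65) + 2837/325 = 21*√65/65 + 2837/325 = 2837/325 + 21*√65/65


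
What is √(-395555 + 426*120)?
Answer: I*√344435 ≈ 586.89*I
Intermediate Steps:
√(-395555 + 426*120) = √(-395555 + 51120) = √(-344435) = I*√344435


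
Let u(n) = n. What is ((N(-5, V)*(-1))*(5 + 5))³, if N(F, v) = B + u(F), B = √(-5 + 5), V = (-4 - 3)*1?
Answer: 125000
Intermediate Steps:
V = -7 (V = -7*1 = -7)
B = 0 (B = √0 = 0)
N(F, v) = F (N(F, v) = 0 + F = F)
((N(-5, V)*(-1))*(5 + 5))³ = ((-5*(-1))*(5 + 5))³ = (5*10)³ = 50³ = 125000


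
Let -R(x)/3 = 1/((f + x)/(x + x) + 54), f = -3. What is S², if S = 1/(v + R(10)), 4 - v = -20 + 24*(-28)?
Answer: 1181569/572280146064 ≈ 2.0647e-6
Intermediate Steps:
v = 696 (v = 4 - (-20 + 24*(-28)) = 4 - (-20 - 672) = 4 - 1*(-692) = 4 + 692 = 696)
R(x) = -3/(54 + (-3 + x)/(2*x)) (R(x) = -3/((-3 + x)/(x + x) + 54) = -3/((-3 + x)/((2*x)) + 54) = -3/((-3 + x)*(1/(2*x)) + 54) = -3/((-3 + x)/(2*x) + 54) = -3/(54 + (-3 + x)/(2*x)))
S = 1087/756492 (S = 1/(696 - 6*10/(-3 + 109*10)) = 1/(696 - 6*10/(-3 + 1090)) = 1/(696 - 6*10/1087) = 1/(696 - 6*10*1/1087) = 1/(696 - 60/1087) = 1/(756492/1087) = 1087/756492 ≈ 0.0014369)
S² = (1087/756492)² = 1181569/572280146064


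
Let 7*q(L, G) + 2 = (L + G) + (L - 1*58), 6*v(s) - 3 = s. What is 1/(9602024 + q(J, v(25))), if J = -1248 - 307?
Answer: 21/201633008 ≈ 1.0415e-7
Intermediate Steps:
v(s) = ½ + s/6
J = -1555
q(L, G) = -60/7 + G/7 + 2*L/7 (q(L, G) = -2/7 + ((L + G) + (L - 1*58))/7 = -2/7 + ((G + L) + (L - 58))/7 = -2/7 + ((G + L) + (-58 + L))/7 = -2/7 + (-58 + G + 2*L)/7 = -2/7 + (-58/7 + G/7 + 2*L/7) = -60/7 + G/7 + 2*L/7)
1/(9602024 + q(J, v(25))) = 1/(9602024 + (-60/7 + (½ + (⅙)*25)/7 + (2/7)*(-1555))) = 1/(9602024 + (-60/7 + (½ + 25/6)/7 - 3110/7)) = 1/(9602024 + (-60/7 + (⅐)*(14/3) - 3110/7)) = 1/(9602024 + (-60/7 + ⅔ - 3110/7)) = 1/(9602024 - 9496/21) = 1/(201633008/21) = 21/201633008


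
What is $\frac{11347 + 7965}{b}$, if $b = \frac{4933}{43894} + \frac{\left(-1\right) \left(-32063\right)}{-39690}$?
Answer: $- \frac{4205557004040}{151447819} \approx -27769.0$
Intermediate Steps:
$b = - \frac{302895638}{435538215}$ ($b = 4933 \cdot \frac{1}{43894} + 32063 \left(- \frac{1}{39690}\right) = \frac{4933}{43894} - \frac{32063}{39690} = - \frac{302895638}{435538215} \approx -0.69545$)
$\frac{11347 + 7965}{b} = \frac{11347 + 7965}{- \frac{302895638}{435538215}} = 19312 \left(- \frac{435538215}{302895638}\right) = - \frac{4205557004040}{151447819}$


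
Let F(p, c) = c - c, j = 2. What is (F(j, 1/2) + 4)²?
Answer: 16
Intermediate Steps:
F(p, c) = 0
(F(j, 1/2) + 4)² = (0 + 4)² = 4² = 16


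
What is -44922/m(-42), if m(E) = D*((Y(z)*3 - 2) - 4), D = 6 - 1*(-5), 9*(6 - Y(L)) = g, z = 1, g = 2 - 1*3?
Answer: -134766/407 ≈ -331.12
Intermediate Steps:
g = -1 (g = 2 - 3 = -1)
Y(L) = 55/9 (Y(L) = 6 - 1/9*(-1) = 6 + 1/9 = 55/9)
D = 11 (D = 6 + 5 = 11)
m(E) = 407/3 (m(E) = 11*(((55/9)*3 - 2) - 4) = 11*((55/3 - 2) - 4) = 11*(49/3 - 4) = 11*(37/3) = 407/3)
-44922/m(-42) = -44922/407/3 = -44922*3/407 = -134766/407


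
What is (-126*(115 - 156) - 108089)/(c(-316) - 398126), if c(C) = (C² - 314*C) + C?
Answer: 102923/199362 ≈ 0.51626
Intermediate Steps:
c(C) = C² - 313*C
(-126*(115 - 156) - 108089)/(c(-316) - 398126) = (-126*(115 - 156) - 108089)/(-316*(-313 - 316) - 398126) = (-126*(-41) - 108089)/(-316*(-629) - 398126) = (5166 - 108089)/(198764 - 398126) = -102923/(-199362) = -102923*(-1/199362) = 102923/199362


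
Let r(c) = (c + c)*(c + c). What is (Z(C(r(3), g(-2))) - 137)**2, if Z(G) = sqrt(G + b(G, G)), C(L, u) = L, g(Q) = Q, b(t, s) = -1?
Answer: (137 - sqrt(35))**2 ≈ 17183.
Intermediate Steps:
r(c) = 4*c**2 (r(c) = (2*c)*(2*c) = 4*c**2)
Z(G) = sqrt(-1 + G) (Z(G) = sqrt(G - 1) = sqrt(-1 + G))
(Z(C(r(3), g(-2))) - 137)**2 = (sqrt(-1 + 4*3**2) - 137)**2 = (sqrt(-1 + 4*9) - 137)**2 = (sqrt(-1 + 36) - 137)**2 = (sqrt(35) - 137)**2 = (-137 + sqrt(35))**2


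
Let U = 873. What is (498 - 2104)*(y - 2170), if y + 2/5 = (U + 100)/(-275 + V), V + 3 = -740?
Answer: 8874917403/2545 ≈ 3.4872e+6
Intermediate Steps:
V = -743 (V = -3 - 740 = -743)
y = -6901/5090 (y = -2/5 + (873 + 100)/(-275 - 743) = -2/5 + 973/(-1018) = -2/5 + 973*(-1/1018) = -2/5 - 973/1018 = -6901/5090 ≈ -1.3558)
(498 - 2104)*(y - 2170) = (498 - 2104)*(-6901/5090 - 2170) = -1606*(-11052201/5090) = 8874917403/2545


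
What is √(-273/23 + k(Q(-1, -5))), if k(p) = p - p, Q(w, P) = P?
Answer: I*√6279/23 ≈ 3.4452*I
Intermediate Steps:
k(p) = 0
√(-273/23 + k(Q(-1, -5))) = √(-273/23 + 0) = √(-273/23) = I*√6279/23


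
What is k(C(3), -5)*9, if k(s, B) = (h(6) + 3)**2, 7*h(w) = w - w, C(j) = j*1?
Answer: 81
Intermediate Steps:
C(j) = j
h(w) = 0 (h(w) = (w - w)/7 = (1/7)*0 = 0)
k(s, B) = 9 (k(s, B) = (0 + 3)**2 = 3**2 = 9)
k(C(3), -5)*9 = 9*9 = 81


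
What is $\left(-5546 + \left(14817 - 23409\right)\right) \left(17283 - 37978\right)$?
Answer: $292585910$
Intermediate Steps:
$\left(-5546 + \left(14817 - 23409\right)\right) \left(17283 - 37978\right) = \left(-5546 + \left(14817 - 23409\right)\right) \left(-20695\right) = \left(-5546 - 8592\right) \left(-20695\right) = \left(-14138\right) \left(-20695\right) = 292585910$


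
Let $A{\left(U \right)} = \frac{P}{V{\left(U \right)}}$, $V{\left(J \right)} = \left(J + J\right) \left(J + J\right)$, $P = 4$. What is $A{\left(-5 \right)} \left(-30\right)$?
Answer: $- \frac{6}{5} \approx -1.2$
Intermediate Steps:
$V{\left(J \right)} = 4 J^{2}$ ($V{\left(J \right)} = 2 J 2 J = 4 J^{2}$)
$A{\left(U \right)} = \frac{1}{U^{2}}$ ($A{\left(U \right)} = \frac{4}{4 U^{2}} = 4 \frac{1}{4 U^{2}} = \frac{1}{U^{2}}$)
$A{\left(-5 \right)} \left(-30\right) = \frac{1}{25} \left(-30\right) = - \frac{6}{5}$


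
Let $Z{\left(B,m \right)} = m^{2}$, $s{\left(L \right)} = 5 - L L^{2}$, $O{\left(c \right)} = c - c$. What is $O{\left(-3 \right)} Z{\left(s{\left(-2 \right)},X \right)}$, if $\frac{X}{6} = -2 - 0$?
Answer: $0$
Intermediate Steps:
$O{\left(c \right)} = 0$
$s{\left(L \right)} = 5 - L^{3}$
$X = -12$ ($X = 6 \left(-2 - 0\right) = 6 \left(-2 + 0\right) = 6 \left(-2\right) = -12$)
$O{\left(-3 \right)} Z{\left(s{\left(-2 \right)},X \right)} = 0 \left(-12\right)^{2} = 0 \cdot 144 = 0$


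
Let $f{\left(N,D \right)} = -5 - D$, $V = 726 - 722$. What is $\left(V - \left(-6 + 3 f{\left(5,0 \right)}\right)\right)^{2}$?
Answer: $625$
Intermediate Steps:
$V = 4$
$\left(V - \left(-6 + 3 f{\left(5,0 \right)}\right)\right)^{2} = \left(4 - \left(-6 + 3 \left(-5 - 0\right)\right)\right)^{2} = \left(4 - \left(-6 + 3 \left(-5 + 0\right)\right)\right)^{2} = \left(4 + \left(\left(-3\right) \left(-5\right) + 6\right)\right)^{2} = \left(4 + \left(15 + 6\right)\right)^{2} = \left(4 + 21\right)^{2} = 25^{2} = 625$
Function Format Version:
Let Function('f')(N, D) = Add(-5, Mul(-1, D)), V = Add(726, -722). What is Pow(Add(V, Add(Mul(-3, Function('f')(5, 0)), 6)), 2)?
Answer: 625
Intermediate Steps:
V = 4
Pow(Add(V, Add(Mul(-3, Function('f')(5, 0)), 6)), 2) = Pow(Add(4, Add(Mul(-3, Add(-5, Mul(-1, 0))), 6)), 2) = Pow(Add(4, Add(Mul(-3, Add(-5, 0)), 6)), 2) = Pow(Add(4, Add(Mul(-3, -5), 6)), 2) = Pow(Add(4, Add(15, 6)), 2) = Pow(Add(4, 21), 2) = Pow(25, 2) = 625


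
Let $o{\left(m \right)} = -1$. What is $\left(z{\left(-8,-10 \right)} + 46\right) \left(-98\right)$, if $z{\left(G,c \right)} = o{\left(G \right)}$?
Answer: $-4410$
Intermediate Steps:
$z{\left(G,c \right)} = -1$
$\left(z{\left(-8,-10 \right)} + 46\right) \left(-98\right) = \left(-1 + 46\right) \left(-98\right) = 45 \left(-98\right) = -4410$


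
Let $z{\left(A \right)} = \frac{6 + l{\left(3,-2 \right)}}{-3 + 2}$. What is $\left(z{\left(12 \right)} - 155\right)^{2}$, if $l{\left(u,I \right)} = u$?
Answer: $26896$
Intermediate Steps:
$z{\left(A \right)} = -9$ ($z{\left(A \right)} = \frac{6 + 3}{-3 + 2} = \frac{9}{-1} = 9 \left(-1\right) = -9$)
$\left(z{\left(12 \right)} - 155\right)^{2} = \left(-9 - 155\right)^{2} = \left(-164\right)^{2} = 26896$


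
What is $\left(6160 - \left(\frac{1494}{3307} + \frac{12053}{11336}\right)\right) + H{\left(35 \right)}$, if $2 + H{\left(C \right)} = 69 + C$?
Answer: $\frac{234694012569}{37488152} \approx 6260.5$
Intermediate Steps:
$H{\left(C \right)} = 67 + C$ ($H{\left(C \right)} = -2 + \left(69 + C\right) = 67 + C$)
$\left(6160 - \left(\frac{1494}{3307} + \frac{12053}{11336}\right)\right) + H{\left(35 \right)} = \left(6160 - \left(\frac{1494}{3307} + \frac{12053}{11336}\right)\right) + \left(67 + 35\right) = \left(6160 - \frac{56795255}{37488152}\right) + 102 = \frac{230870221065}{37488152} + 102 = \frac{234694012569}{37488152}$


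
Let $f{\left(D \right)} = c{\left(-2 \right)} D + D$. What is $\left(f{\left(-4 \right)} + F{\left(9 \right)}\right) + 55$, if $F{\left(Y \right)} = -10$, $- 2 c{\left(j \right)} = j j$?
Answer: $49$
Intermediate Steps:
$c{\left(j \right)} = - \frac{j^{2}}{2}$ ($c{\left(j \right)} = - \frac{j j}{2} = - \frac{j^{2}}{2}$)
$f{\left(D \right)} = - D$ ($f{\left(D \right)} = - \frac{\left(-2\right)^{2}}{2} D + D = \left(- \frac{1}{2}\right) 4 D + D = - 2 D + D = - D$)
$\left(f{\left(-4 \right)} + F{\left(9 \right)}\right) + 55 = \left(\left(-1\right) \left(-4\right) - 10\right) + 55 = \left(4 - 10\right) + 55 = -6 + 55 = 49$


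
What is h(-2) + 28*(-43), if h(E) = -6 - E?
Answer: -1208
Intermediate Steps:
h(-2) + 28*(-43) = (-6 - 1*(-2)) + 28*(-43) = (-6 + 2) - 1204 = -4 - 1204 = -1208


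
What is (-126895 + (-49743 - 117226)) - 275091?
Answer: -568955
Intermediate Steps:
(-126895 + (-49743 - 117226)) - 275091 = (-126895 - 166969) - 275091 = -293864 - 275091 = -568955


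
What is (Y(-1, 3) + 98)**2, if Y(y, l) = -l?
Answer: 9025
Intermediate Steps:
(Y(-1, 3) + 98)**2 = (-1*3 + 98)**2 = (-3 + 98)**2 = 95**2 = 9025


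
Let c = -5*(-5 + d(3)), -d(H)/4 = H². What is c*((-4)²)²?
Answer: 52480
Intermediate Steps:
d(H) = -4*H²
c = 205 (c = -5*(-5 - 4*3²) = -5*(-5 - 4*9) = -5*(-5 - 36) = -5*(-41) = 205)
c*((-4)²)² = 205*((-4)²)² = 205*16² = 205*256 = 52480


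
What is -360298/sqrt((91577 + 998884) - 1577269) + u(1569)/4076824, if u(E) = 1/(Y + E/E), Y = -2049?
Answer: -1/8349335552 + 180149*I*sqrt(121702)/121702 ≈ -1.1977e-10 + 516.4*I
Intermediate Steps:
u(E) = -1/2048 (u(E) = 1/(-2049 + E/E) = 1/(-2049 + 1) = 1/(-2048) = -1/2048)
-360298/sqrt((91577 + 998884) - 1577269) + u(1569)/4076824 = -360298/sqrt((91577 + 998884) - 1577269) - 1/2048/4076824 = -360298/sqrt(1090461 - 1577269) - 1/2048*1/4076824 = -360298*(-I*sqrt(121702)/243404) - 1/8349335552 = -(-180149)*I*sqrt(121702)/121702 - 1/8349335552 = 180149*I*sqrt(121702)/121702 - 1/8349335552 = -1/8349335552 + 180149*I*sqrt(121702)/121702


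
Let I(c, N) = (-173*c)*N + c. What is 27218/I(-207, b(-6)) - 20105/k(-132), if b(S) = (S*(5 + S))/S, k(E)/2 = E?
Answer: 119492723/1584792 ≈ 75.400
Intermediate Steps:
k(E) = 2*E
b(S) = 5 + S
I(c, N) = c - 173*N*c (I(c, N) = -173*N*c + c = c - 173*N*c)
27218/I(-207, b(-6)) - 20105/k(-132) = 27218/((-207*(1 - 173*(5 - 6)))) - 20105/(2*(-132)) = 27218/((-207*(1 - 173*(-1)))) - 20105/(-264) = 27218/((-207*(1 + 173))) - 20105*(-1/264) = 27218/((-207*174)) + 20105/264 = 27218/(-36018) + 20105/264 = 27218*(-1/36018) + 20105/264 = -13609/18009 + 20105/264 = 119492723/1584792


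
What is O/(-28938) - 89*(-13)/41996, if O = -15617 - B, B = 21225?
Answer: 60796073/46741548 ≈ 1.3007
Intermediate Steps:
O = -36842 (O = -15617 - 1*21225 = -15617 - 21225 = -36842)
O/(-28938) - 89*(-13)/41996 = -36842/(-28938) - 89*(-13)/41996 = -36842*(-1/28938) + 1157*(1/41996) = 1417/1113 + 1157/41996 = 60796073/46741548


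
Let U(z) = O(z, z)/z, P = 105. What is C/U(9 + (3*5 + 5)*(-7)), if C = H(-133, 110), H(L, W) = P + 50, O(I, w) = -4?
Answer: 20305/4 ≈ 5076.3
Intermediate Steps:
U(z) = -4/z
H(L, W) = 155 (H(L, W) = 105 + 50 = 155)
C = 155
C/U(9 + (3*5 + 5)*(-7)) = 155/((-4/(9 + (3*5 + 5)*(-7)))) = 155/((-4/(9 + (15 + 5)*(-7)))) = 155/((-4/(9 + 20*(-7)))) = 155/((-4/(9 - 140))) = 155/((-4/(-131))) = 155/((-4*(-1/131))) = 155/(4/131) = 155*(131/4) = 20305/4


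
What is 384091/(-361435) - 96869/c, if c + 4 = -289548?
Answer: -76202470217/104654227120 ≈ -0.72814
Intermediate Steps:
c = -289552 (c = -4 - 289548 = -289552)
384091/(-361435) - 96869/c = 384091/(-361435) - 96869/(-289552) = 384091*(-1/361435) - 96869*(-1/289552) = -384091/361435 + 96869/289552 = -76202470217/104654227120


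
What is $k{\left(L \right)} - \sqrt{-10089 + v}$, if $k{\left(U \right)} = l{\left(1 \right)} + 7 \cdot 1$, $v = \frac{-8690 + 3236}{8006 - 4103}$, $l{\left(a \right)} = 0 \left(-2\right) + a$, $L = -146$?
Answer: $8 - \frac{3 i \sqrt{1897668523}}{1301} \approx 8.0 - 100.45 i$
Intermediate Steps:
$l{\left(a \right)} = a$ ($l{\left(a \right)} = 0 + a = a$)
$v = - \frac{1818}{1301}$ ($v = - \frac{5454}{3903} = \left(-5454\right) \frac{1}{3903} = - \frac{1818}{1301} \approx -1.3974$)
$k{\left(U \right)} = 8$ ($k{\left(U \right)} = 1 + 7 \cdot 1 = 1 + 7 = 8$)
$k{\left(L \right)} - \sqrt{-10089 + v} = 8 - \sqrt{-10089 - \frac{1818}{1301}} = 8 - \sqrt{- \frac{13127607}{1301}} = 8 - \frac{3 i \sqrt{1897668523}}{1301}$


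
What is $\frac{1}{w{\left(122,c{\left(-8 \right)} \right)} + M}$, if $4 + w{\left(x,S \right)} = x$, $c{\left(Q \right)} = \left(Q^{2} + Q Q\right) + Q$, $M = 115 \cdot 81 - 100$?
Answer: $\frac{1}{9333} \approx 0.00010715$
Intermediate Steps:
$M = 9215$ ($M = 9315 - 100 = 9215$)
$c{\left(Q \right)} = Q + 2 Q^{2}$ ($c{\left(Q \right)} = \left(Q^{2} + Q^{2}\right) + Q = 2 Q^{2} + Q = Q + 2 Q^{2}$)
$w{\left(x,S \right)} = -4 + x$
$\frac{1}{w{\left(122,c{\left(-8 \right)} \right)} + M} = \frac{1}{\left(-4 + 122\right) + 9215} = \frac{1}{118 + 9215} = \frac{1}{9333}$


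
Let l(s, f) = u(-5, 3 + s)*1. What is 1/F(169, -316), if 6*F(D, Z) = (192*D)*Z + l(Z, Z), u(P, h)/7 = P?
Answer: -6/10253603 ≈ -5.8516e-7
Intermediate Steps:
u(P, h) = 7*P
l(s, f) = -35 (l(s, f) = (7*(-5))*1 = -35*1 = -35)
F(D, Z) = -35/6 + 32*D*Z (F(D, Z) = ((192*D)*Z - 35)/6 = (192*D*Z - 35)/6 = (-35 + 192*D*Z)/6 = -35/6 + 32*D*Z)
1/F(169, -316) = 1/(-35/6 + 32*169*(-316)) = 1/(-35/6 - 1708928) = 1/(-10253603/6) = -6/10253603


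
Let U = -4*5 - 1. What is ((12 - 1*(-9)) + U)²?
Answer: 0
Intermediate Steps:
U = -21 (U = -20 - 1 = -21)
((12 - 1*(-9)) + U)² = ((12 - 1*(-9)) - 21)² = ((12 + 9) - 21)² = (21 - 21)² = 0² = 0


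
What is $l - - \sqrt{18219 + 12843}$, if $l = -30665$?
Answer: $-30665 + \sqrt{31062} \approx -30489.0$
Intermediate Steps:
$l - - \sqrt{18219 + 12843} = -30665 - - \sqrt{18219 + 12843} = -30665 - - \sqrt{31062} = -30665 + \sqrt{31062}$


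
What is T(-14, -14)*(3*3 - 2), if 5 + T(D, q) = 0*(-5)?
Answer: -35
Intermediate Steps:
T(D, q) = -5 (T(D, q) = -5 + 0*(-5) = -5 + 0 = -5)
T(-14, -14)*(3*3 - 2) = -5*(3*3 - 2) = -5*(9 - 2) = -5*7 = -35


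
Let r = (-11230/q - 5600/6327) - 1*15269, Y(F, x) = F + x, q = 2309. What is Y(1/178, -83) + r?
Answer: -39936423303745/2600409654 ≈ -15358.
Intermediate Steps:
r = -223149460177/14609043 (r = (-11230/2309 - 5600/6327) - 1*15269 = (-11230*1/2309 - 5600*1/6327) - 15269 = (-11230/2309 - 5600/6327) - 15269 = -83982610/14609043 - 15269 = -223149460177/14609043 ≈ -15275.)
Y(1/178, -83) + r = (1/178 - 83) - 223149460177/14609043 = -14773/178 - 223149460177/14609043 = -39936423303745/2600409654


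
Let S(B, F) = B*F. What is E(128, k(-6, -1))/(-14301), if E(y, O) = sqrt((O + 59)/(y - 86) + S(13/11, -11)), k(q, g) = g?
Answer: -2*I*sqrt(1281)/300321 ≈ -0.00023835*I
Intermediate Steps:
E(y, O) = sqrt(-13 + (59 + O)/(-86 + y)) (E(y, O) = sqrt((O + 59)/(y - 86) + (13/11)*(-11)) = sqrt((59 + O)/(-86 + y) + (13*(1/11))*(-11)) = sqrt((59 + O)/(-86 + y) + (13/11)*(-11)) = sqrt((59 + O)/(-86 + y) - 13) = sqrt(-13 + (59 + O)/(-86 + y)))
E(128, k(-6, -1))/(-14301) = sqrt((1177 - 1 - 13*128)/(-86 + 128))/(-14301) = sqrt((1177 - 1 - 1664)/42)*(-1/14301) = sqrt((1/42)*(-488))*(-1/14301) = sqrt(-244/21)*(-1/14301) = (2*I*sqrt(1281)/21)*(-1/14301) = -2*I*sqrt(1281)/300321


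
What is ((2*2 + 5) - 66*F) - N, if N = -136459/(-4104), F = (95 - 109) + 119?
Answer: -28540243/4104 ≈ -6954.3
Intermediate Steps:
F = 105 (F = -14 + 119 = 105)
N = 136459/4104 (N = -136459*(-1/4104) = 136459/4104 ≈ 33.250)
((2*2 + 5) - 66*F) - N = ((2*2 + 5) - 66*105) - 1*136459/4104 = ((4 + 5) - 6930) - 136459/4104 = (9 - 6930) - 136459/4104 = -6921 - 136459/4104 = -28540243/4104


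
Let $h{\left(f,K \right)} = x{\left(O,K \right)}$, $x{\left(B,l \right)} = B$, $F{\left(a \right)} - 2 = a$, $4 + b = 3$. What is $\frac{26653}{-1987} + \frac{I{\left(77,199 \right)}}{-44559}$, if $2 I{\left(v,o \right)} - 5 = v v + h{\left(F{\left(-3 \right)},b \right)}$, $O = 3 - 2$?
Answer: $- \frac{2387054899}{177077466} \approx -13.48$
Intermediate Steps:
$b = -1$ ($b = -4 + 3 = -1$)
$F{\left(a \right)} = 2 + a$
$O = 1$
$h{\left(f,K \right)} = 1$
$I{\left(v,o \right)} = 3 + \frac{v^{2}}{2}$ ($I{\left(v,o \right)} = \frac{5}{2} + \frac{v v + 1}{2} = \frac{5}{2} + \frac{v^{2} + 1}{2} = \frac{5}{2} + \frac{1 + v^{2}}{2} = \frac{5}{2} + \left(\frac{1}{2} + \frac{v^{2}}{2}\right) = 3 + \frac{v^{2}}{2}$)
$\frac{26653}{-1987} + \frac{I{\left(77,199 \right)}}{-44559} = \frac{26653}{-1987} + \frac{3 + \frac{77^{2}}{2}}{-44559} = 26653 \left(- \frac{1}{1987}\right) + \left(3 + \frac{1}{2} \cdot 5929\right) \left(- \frac{1}{44559}\right) = - \frac{26653}{1987} + \left(3 + \frac{5929}{2}\right) \left(- \frac{1}{44559}\right) = - \frac{26653}{1987} + \frac{5935}{2} \left(- \frac{1}{44559}\right) = - \frac{26653}{1987} - \frac{5935}{89118} = - \frac{2387054899}{177077466}$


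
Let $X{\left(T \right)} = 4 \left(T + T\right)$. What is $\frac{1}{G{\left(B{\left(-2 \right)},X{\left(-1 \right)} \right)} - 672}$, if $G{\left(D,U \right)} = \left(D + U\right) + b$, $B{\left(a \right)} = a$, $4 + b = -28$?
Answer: $- \frac{1}{714} \approx -0.0014006$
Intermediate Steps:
$b = -32$ ($b = -4 - 28 = -32$)
$X{\left(T \right)} = 8 T$ ($X{\left(T \right)} = 4 \cdot 2 T = 8 T$)
$G{\left(D,U \right)} = -32 + D + U$ ($G{\left(D,U \right)} = \left(D + U\right) - 32 = -32 + D + U$)
$\frac{1}{G{\left(B{\left(-2 \right)},X{\left(-1 \right)} \right)} - 672} = \frac{1}{\left(-32 - 2 + 8 \left(-1\right)\right) - 672} = \frac{1}{\left(-32 - 2 - 8\right) - 672} = \frac{1}{-42 - 672} = \frac{1}{-714} = - \frac{1}{714}$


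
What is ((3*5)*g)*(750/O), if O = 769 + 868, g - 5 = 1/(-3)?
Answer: 52500/1637 ≈ 32.071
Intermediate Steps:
g = 14/3 (g = 5 + 1/(-3) = 5 - ⅓ = 14/3 ≈ 4.6667)
O = 1637
((3*5)*g)*(750/O) = ((3*5)*(14/3))*(750/1637) = (15*(14/3))*(750*(1/1637)) = 70*(750/1637) = 52500/1637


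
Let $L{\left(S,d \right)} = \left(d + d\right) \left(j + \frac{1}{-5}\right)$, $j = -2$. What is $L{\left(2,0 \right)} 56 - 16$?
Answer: $-16$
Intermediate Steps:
$L{\left(S,d \right)} = - \frac{22 d}{5}$ ($L{\left(S,d \right)} = \left(d + d\right) \left(-2 + \frac{1}{-5}\right) = 2 d \left(-2 - \frac{1}{5}\right) = 2 d \left(- \frac{11}{5}\right) = - \frac{22 d}{5}$)
$L{\left(2,0 \right)} 56 - 16 = \left(- \frac{22}{5}\right) 0 \cdot 56 - 16 = 0 \cdot 56 - 16 = 0 - 16 = -16$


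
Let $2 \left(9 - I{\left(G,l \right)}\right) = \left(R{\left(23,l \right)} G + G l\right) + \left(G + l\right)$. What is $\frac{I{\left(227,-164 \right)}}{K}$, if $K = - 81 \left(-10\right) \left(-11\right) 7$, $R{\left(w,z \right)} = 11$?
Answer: $- \frac{1927}{6930} \approx -0.27807$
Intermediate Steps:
$I{\left(G,l \right)} = 9 - 6 G - \frac{l}{2} - \frac{G l}{2}$ ($I{\left(G,l \right)} = 9 - \frac{\left(11 G + G l\right) + \left(G + l\right)}{2} = 9 - \frac{l + 12 G + G l}{2} = 9 - \left(\frac{l}{2} + 6 G + \frac{G l}{2}\right) = 9 - 6 G - \frac{l}{2} - \frac{G l}{2}$)
$K = -62370$ ($K = - 81 \cdot 110 \cdot 7 = \left(-81\right) 770 = -62370$)
$\frac{I{\left(227,-164 \right)}}{K} = \frac{9 - 1362 - -82 - \frac{227}{2} \left(-164\right)}{-62370} = \left(9 - 1362 + 82 + 18614\right) \left(- \frac{1}{62370}\right) = 17343 \left(- \frac{1}{62370}\right) = - \frac{1927}{6930}$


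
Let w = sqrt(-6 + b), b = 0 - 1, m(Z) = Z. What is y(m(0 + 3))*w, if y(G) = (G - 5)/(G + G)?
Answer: -I*sqrt(7)/3 ≈ -0.88192*I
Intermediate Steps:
b = -1
y(G) = (-5 + G)/(2*G) (y(G) = (-5 + G)/((2*G)) = (-5 + G)*(1/(2*G)) = (-5 + G)/(2*G))
w = I*sqrt(7) (w = sqrt(-6 - 1) = sqrt(-7) = I*sqrt(7) ≈ 2.6458*I)
y(m(0 + 3))*w = ((-5 + (0 + 3))/(2*(0 + 3)))*(I*sqrt(7)) = ((1/2)*(-5 + 3)/3)*(I*sqrt(7)) = ((1/2)*(1/3)*(-2))*(I*sqrt(7)) = -I*sqrt(7)/3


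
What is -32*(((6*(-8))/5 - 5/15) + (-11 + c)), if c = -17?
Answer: 18208/15 ≈ 1213.9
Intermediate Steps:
-32*(((6*(-8))/5 - 5/15) + (-11 + c)) = -32*(((6*(-8))/5 - 5/15) + (-11 - 17)) = -32*((-48*⅕ - 5*1/15) - 28) = -32*((-48/5 - ⅓) - 28) = -32*(-149/15 - 28) = -32*(-569/15) = 18208/15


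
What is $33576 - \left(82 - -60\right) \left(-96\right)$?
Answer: $47208$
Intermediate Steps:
$33576 - \left(82 - -60\right) \left(-96\right) = 33576 - \left(82 + 60\right) \left(-96\right) = 33576 - 142 \left(-96\right) = 33576 - -13632 = 33576 + 13632 = 47208$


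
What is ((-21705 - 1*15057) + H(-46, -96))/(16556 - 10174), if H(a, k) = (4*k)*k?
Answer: 51/3191 ≈ 0.015982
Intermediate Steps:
H(a, k) = 4*k²
((-21705 - 1*15057) + H(-46, -96))/(16556 - 10174) = ((-21705 - 1*15057) + 4*(-96)²)/(16556 - 10174) = ((-21705 - 15057) + 4*9216)/6382 = (-36762 + 36864)*(1/6382) = 102*(1/6382) = 51/3191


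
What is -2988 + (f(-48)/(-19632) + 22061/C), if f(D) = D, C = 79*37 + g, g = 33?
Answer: -3603478047/1209004 ≈ -2980.5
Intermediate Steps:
C = 2956 (C = 79*37 + 33 = 2923 + 33 = 2956)
-2988 + (f(-48)/(-19632) + 22061/C) = -2988 + (-48/(-19632) + 22061/2956) = -2988 + (-48*(-1/19632) + 22061*(1/2956)) = -2988 + (1/409 + 22061/2956) = -2988 + 9025905/1209004 = -3603478047/1209004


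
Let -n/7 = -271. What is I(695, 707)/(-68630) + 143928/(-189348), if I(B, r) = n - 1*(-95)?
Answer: -427289994/541456385 ≈ -0.78915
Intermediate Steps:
n = 1897 (n = -7*(-271) = 1897)
I(B, r) = 1992 (I(B, r) = 1897 - 1*(-95) = 1897 + 95 = 1992)
I(695, 707)/(-68630) + 143928/(-189348) = 1992/(-68630) + 143928/(-189348) = 1992*(-1/68630) + 143928*(-1/189348) = -996/34315 - 11994/15779 = -427289994/541456385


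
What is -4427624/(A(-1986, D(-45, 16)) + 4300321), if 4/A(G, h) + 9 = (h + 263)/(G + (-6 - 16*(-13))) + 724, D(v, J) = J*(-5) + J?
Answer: -5646818972264/5484461698017 ≈ -1.0296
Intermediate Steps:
D(v, J) = -4*J (D(v, J) = -5*J + J = -4*J)
A(G, h) = 4/(715 + (263 + h)/(202 + G)) (A(G, h) = 4/(-9 + ((h + 263)/(G + (-6 - 16*(-13))) + 724)) = 4/(-9 + ((263 + h)/(G + (-6 + 208)) + 724)) = 4/(-9 + ((263 + h)/(G + 202) + 724)) = 4/(-9 + ((263 + h)/(202 + G) + 724)) = 4/(-9 + (724 + (263 + h)/(202 + G))) = 4/(715 + (263 + h)/(202 + G)))
-4427624/(A(-1986, D(-45, 16)) + 4300321) = -4427624/(4*(202 - 1986)/(144693 - 4*16 + 715*(-1986)) + 4300321) = -4427624/(4*(-1784)/(144693 - 64 - 1419990) + 4300321) = -4427624/(4*(-1784)/(-1275361) + 4300321) = -4427624/(4*(-1/1275361)*(-1784) + 4300321) = -4427624/(7136/1275361 + 4300321) = -4427624/5484461698017/1275361 = -4427624*1275361/5484461698017 = -5646818972264/5484461698017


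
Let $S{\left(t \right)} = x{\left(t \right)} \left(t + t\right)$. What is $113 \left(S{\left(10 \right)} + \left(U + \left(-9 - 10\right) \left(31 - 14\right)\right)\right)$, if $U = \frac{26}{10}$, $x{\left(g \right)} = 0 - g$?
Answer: $- \frac{294026}{5} \approx -58805.0$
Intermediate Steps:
$x{\left(g \right)} = - g$
$S{\left(t \right)} = - 2 t^{2}$ ($S{\left(t \right)} = - t \left(t + t\right) = - t 2 t = - 2 t^{2}$)
$U = \frac{13}{5}$ ($U = 26 \cdot \frac{1}{10} = \frac{13}{5} \approx 2.6$)
$113 \left(S{\left(10 \right)} + \left(U + \left(-9 - 10\right) \left(31 - 14\right)\right)\right) = 113 \left(- 2 \cdot 10^{2} + \left(\frac{13}{5} + \left(-9 - 10\right) \left(31 - 14\right)\right)\right) = 113 \left(\left(-2\right) 100 + \left(\frac{13}{5} - 323\right)\right) = 113 \left(-200 + \left(\frac{13}{5} - 323\right)\right) = 113 \left(-200 - \frac{1602}{5}\right) = 113 \left(- \frac{2602}{5}\right) = - \frac{294026}{5}$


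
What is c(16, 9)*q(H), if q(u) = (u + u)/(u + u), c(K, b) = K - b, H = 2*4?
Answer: 7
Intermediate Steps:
H = 8
q(u) = 1 (q(u) = (2*u)/((2*u)) = (2*u)*(1/(2*u)) = 1)
c(16, 9)*q(H) = (16 - 1*9)*1 = (16 - 9)*1 = 7*1 = 7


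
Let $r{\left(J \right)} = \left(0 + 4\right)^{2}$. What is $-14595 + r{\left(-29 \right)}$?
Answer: $-14579$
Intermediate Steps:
$r{\left(J \right)} = 16$ ($r{\left(J \right)} = 4^{2} = 16$)
$-14595 + r{\left(-29 \right)} = -14595 + 16 = -14579$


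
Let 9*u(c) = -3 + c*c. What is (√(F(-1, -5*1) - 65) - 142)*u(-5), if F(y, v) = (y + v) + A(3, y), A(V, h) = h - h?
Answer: -3124/9 + 22*I*√71/9 ≈ -347.11 + 20.597*I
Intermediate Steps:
A(V, h) = 0
F(y, v) = v + y (F(y, v) = (y + v) + 0 = (v + y) + 0 = v + y)
u(c) = -⅓ + c²/9 (u(c) = (-3 + c*c)/9 = (-3 + c²)/9 = -⅓ + c²/9)
(√(F(-1, -5*1) - 65) - 142)*u(-5) = (√((-5*1 - 1) - 65) - 142)*(-⅓ + (⅑)*(-5)²) = (√((-5 - 1) - 65) - 142)*(-⅓ + (⅑)*25) = (√(-6 - 65) - 142)*(-⅓ + 25/9) = (√(-71) - 142)*(22/9) = (I*√71 - 142)*(22/9) = (-142 + I*√71)*(22/9) = -3124/9 + 22*I*√71/9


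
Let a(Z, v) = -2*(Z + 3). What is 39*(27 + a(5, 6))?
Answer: 429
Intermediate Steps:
a(Z, v) = -6 - 2*Z (a(Z, v) = -2*(3 + Z) = -6 - 2*Z)
39*(27 + a(5, 6)) = 39*(27 + (-6 - 2*5)) = 39*(27 + (-6 - 10)) = 39*(27 - 16) = 39*11 = 429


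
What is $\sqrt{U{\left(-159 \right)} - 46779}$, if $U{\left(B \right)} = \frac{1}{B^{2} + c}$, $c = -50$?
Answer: $\frac{22 i \sqrt{61528240907}}{25231} \approx 216.28 i$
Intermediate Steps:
$U{\left(B \right)} = \frac{1}{-50 + B^{2}}$ ($U{\left(B \right)} = \frac{1}{B^{2} - 50} = \frac{1}{-50 + B^{2}}$)
$\sqrt{U{\left(-159 \right)} - 46779} = \sqrt{\frac{1}{-50 + \left(-159\right)^{2}} - 46779} = \sqrt{\frac{1}{-50 + 25281} - 46779} = \sqrt{\frac{1}{25231} - 46779} = \sqrt{- \frac{1180280948}{25231}} = \frac{22 i \sqrt{61528240907}}{25231}$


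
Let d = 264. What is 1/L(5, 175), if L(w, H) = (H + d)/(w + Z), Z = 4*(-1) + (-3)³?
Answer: -26/439 ≈ -0.059225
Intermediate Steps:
Z = -31 (Z = -4 - 27 = -31)
L(w, H) = (264 + H)/(-31 + w) (L(w, H) = (H + 264)/(w - 31) = (264 + H)/(-31 + w))
1/L(5, 175) = 1/((264 + 175)/(-31 + 5)) = 1/(439/(-26)) = 1/(-1/26*439) = 1/(-439/26) = -26/439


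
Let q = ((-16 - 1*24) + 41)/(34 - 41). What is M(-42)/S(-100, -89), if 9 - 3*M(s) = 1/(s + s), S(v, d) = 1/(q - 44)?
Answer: -77971/588 ≈ -132.60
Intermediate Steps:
q = -⅐ (q = ((-16 - 24) + 41)/(-7) = (-40 + 41)*(-⅐) = 1*(-⅐) = -⅐ ≈ -0.14286)
S(v, d) = -7/309 (S(v, d) = 1/(-⅐ - 44) = 1/(-309/7) = -7/309)
M(s) = 3 - 1/(6*s) (M(s) = 3 - 1/(3*(s + s)) = 3 - 1/(2*s)/3 = 3 - 1/(6*s))
M(-42)/S(-100, -89) = (3 - ⅙/(-42))/(-7/309) = (3 - ⅙*(-1/42))*(-309/7) = (3 + 1/252)*(-309/7) = (757/252)*(-309/7) = -77971/588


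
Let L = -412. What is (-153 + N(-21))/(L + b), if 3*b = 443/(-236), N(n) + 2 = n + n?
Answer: 139476/292139 ≈ 0.47743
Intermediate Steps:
N(n) = -2 + 2*n (N(n) = -2 + (n + n) = -2 + 2*n)
b = -443/708 (b = (443/(-236))/3 = (443*(-1/236))/3 = (⅓)*(-443/236) = -443/708 ≈ -0.62571)
(-153 + N(-21))/(L + b) = (-153 + (-2 + 2*(-21)))/(-412 - 443/708) = (-153 + (-2 - 42))/(-292139/708) = (-153 - 44)*(-708/292139) = -197*(-708/292139) = 139476/292139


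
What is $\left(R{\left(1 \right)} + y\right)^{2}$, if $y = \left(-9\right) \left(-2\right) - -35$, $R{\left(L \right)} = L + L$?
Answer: $3025$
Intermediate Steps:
$R{\left(L \right)} = 2 L$
$y = 53$ ($y = 18 + 35 = 53$)
$\left(R{\left(1 \right)} + y\right)^{2} = \left(2 \cdot 1 + 53\right)^{2} = \left(2 + 53\right)^{2} = 55^{2} = 3025$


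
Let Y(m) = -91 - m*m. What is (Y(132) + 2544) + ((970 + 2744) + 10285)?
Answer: -972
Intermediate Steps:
Y(m) = -91 - m²
(Y(132) + 2544) + ((970 + 2744) + 10285) = ((-91 - 1*132²) + 2544) + ((970 + 2744) + 10285) = ((-91 - 1*17424) + 2544) + (3714 + 10285) = ((-91 - 17424) + 2544) + 13999 = (-17515 + 2544) + 13999 = -14971 + 13999 = -972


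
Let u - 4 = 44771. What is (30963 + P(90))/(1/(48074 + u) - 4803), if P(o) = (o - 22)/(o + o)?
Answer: -64685669924/10033959285 ≈ -6.4467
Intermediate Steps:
u = 44775 (u = 4 + 44771 = 44775)
P(o) = (-22 + o)/(2*o) (P(o) = (-22 + o)/((2*o)) = (-22 + o)*(1/(2*o)) = (-22 + o)/(2*o))
(30963 + P(90))/(1/(48074 + u) - 4803) = (30963 + (½)*(-22 + 90)/90)/(1/(48074 + 44775) - 4803) = (30963 + (½)*(1/90)*68)/(1/92849 - 4803) = (30963 + 17/45)/(1/92849 - 4803) = 1393352/(45*(-445953746/92849)) = (1393352/45)*(-92849/445953746) = -64685669924/10033959285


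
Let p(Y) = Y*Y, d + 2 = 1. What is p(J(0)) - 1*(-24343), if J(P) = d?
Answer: 24344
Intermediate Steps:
d = -1 (d = -2 + 1 = -1)
J(P) = -1
p(Y) = Y²
p(J(0)) - 1*(-24343) = (-1)² - 1*(-24343) = 1 + 24343 = 24344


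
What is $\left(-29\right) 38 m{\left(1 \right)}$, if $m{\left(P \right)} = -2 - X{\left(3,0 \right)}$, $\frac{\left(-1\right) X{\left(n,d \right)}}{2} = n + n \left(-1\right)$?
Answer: $2204$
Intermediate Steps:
$X{\left(n,d \right)} = 0$ ($X{\left(n,d \right)} = - 2 \left(n + n \left(-1\right)\right) = - 2 \left(n - n\right) = \left(-2\right) 0 = 0$)
$m{\left(P \right)} = -2$ ($m{\left(P \right)} = -2 - 0 = -2 + 0 = -2$)
$\left(-29\right) 38 m{\left(1 \right)} = \left(-29\right) 38 \left(-2\right) = \left(-1102\right) \left(-2\right) = 2204$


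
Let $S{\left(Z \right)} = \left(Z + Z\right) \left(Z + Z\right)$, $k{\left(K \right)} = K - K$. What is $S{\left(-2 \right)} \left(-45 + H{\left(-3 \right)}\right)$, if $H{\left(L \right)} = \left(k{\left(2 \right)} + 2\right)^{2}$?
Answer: $-656$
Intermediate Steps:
$k{\left(K \right)} = 0$
$S{\left(Z \right)} = 4 Z^{2}$ ($S{\left(Z \right)} = 2 Z 2 Z = 4 Z^{2}$)
$H{\left(L \right)} = 4$ ($H{\left(L \right)} = \left(0 + 2\right)^{2} = 2^{2} = 4$)
$S{\left(-2 \right)} \left(-45 + H{\left(-3 \right)}\right) = 4 \left(-2\right)^{2} \left(-45 + 4\right) = 4 \cdot 4 \left(-41\right) = 16 \left(-41\right) = -656$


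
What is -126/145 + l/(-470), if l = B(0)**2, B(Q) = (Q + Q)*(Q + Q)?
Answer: -126/145 ≈ -0.86897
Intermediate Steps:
B(Q) = 4*Q**2 (B(Q) = (2*Q)*(2*Q) = 4*Q**2)
l = 0 (l = (4*0**2)**2 = (4*0)**2 = 0**2 = 0)
-126/145 + l/(-470) = -126/145 + 0/(-470) = -126*1/145 + 0*(-1/470) = -126/145 + 0 = -126/145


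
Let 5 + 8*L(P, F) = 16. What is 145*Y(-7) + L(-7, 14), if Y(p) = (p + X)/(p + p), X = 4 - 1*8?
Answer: 6457/56 ≈ 115.30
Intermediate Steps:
L(P, F) = 11/8 (L(P, F) = -5/8 + (1/8)*16 = -5/8 + 2 = 11/8)
X = -4 (X = 4 - 8 = -4)
Y(p) = (-4 + p)/(2*p) (Y(p) = (p - 4)/(p + p) = (-4 + p)/((2*p)) = (-4 + p)*(1/(2*p)) = (-4 + p)/(2*p))
145*Y(-7) + L(-7, 14) = 145*((1/2)*(-4 - 7)/(-7)) + 11/8 = 145*((1/2)*(-1/7)*(-11)) + 11/8 = 145*(11/14) + 11/8 = 1595/14 + 11/8 = 6457/56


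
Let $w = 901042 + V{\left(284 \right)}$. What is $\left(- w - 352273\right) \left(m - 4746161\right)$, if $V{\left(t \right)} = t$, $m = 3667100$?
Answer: $1352709790539$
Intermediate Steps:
$w = 901326$ ($w = 901042 + 284 = 901326$)
$\left(- w - 352273\right) \left(m - 4746161\right) = \left(\left(-1\right) 901326 - 352273\right) \left(3667100 - 4746161\right) = \left(-901326 - 352273\right) \left(-1079061\right) = \left(-1253599\right) \left(-1079061\right) = 1352709790539$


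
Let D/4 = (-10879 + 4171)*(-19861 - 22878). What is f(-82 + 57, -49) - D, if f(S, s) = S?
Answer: -1146772873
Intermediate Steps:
D = 1146772848 (D = 4*((-10879 + 4171)*(-19861 - 22878)) = 4*(-6708*(-42739)) = 4*286693212 = 1146772848)
f(-82 + 57, -49) - D = (-82 + 57) - 1*1146772848 = -25 - 1146772848 = -1146772873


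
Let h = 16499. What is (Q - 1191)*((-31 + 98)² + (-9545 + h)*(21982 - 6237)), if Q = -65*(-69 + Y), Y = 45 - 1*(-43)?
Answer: -265635401294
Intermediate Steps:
Y = 88 (Y = 45 + 43 = 88)
Q = -1235 (Q = -65*(-69 + 88) = -65*19 = -1235)
(Q - 1191)*((-31 + 98)² + (-9545 + h)*(21982 - 6237)) = (-1235 - 1191)*((-31 + 98)² + (-9545 + 16499)*(21982 - 6237)) = -2426*(67² + 6954*15745) = -2426*(4489 + 109490730) = -2426*109495219 = -265635401294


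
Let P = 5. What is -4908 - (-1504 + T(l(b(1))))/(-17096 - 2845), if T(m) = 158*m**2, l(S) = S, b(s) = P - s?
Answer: -97869404/19941 ≈ -4907.9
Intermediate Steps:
b(s) = 5 - s
-4908 - (-1504 + T(l(b(1))))/(-17096 - 2845) = -4908 - (-1504 + 158*(5 - 1*1)**2)/(-17096 - 2845) = -4908 - (-1504 + 158*(5 - 1)**2)/(-19941) = -4908 - (-1504 + 158*4**2)*(-1)/19941 = -4908 - (-1504 + 158*16)*(-1)/19941 = -4908 - (-1504 + 2528)*(-1)/19941 = -4908 - 1024*(-1)/19941 = -4908 - 1*(-1024/19941) = -4908 + 1024/19941 = -97869404/19941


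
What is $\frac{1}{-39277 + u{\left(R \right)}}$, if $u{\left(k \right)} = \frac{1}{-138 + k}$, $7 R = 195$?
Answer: $- \frac{771}{30282574} \approx -2.546 \cdot 10^{-5}$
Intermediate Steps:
$R = \frac{195}{7}$ ($R = \frac{1}{7} \cdot 195 = \frac{195}{7} \approx 27.857$)
$\frac{1}{-39277 + u{\left(R \right)}} = \frac{1}{-39277 + \frac{1}{-138 + \frac{195}{7}}} = \frac{1}{-39277 + \frac{1}{- \frac{771}{7}}} = \frac{1}{-39277 - \frac{7}{771}} = \frac{1}{- \frac{30282574}{771}} = - \frac{771}{30282574}$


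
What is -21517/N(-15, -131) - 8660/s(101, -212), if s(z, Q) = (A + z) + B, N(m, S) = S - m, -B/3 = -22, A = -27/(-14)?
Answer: 7364773/54868 ≈ 134.23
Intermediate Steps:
A = 27/14 (A = -27*(-1/14) = 27/14 ≈ 1.9286)
B = 66 (B = -3*(-22) = 66)
s(z, Q) = 951/14 + z (s(z, Q) = (27/14 + z) + 66 = 951/14 + z)
-21517/N(-15, -131) - 8660/s(101, -212) = -21517/(-131 - 1*(-15)) - 8660/(951/14 + 101) = -21517/(-131 + 15) - 8660/2365/14 = -21517/(-116) - 8660*14/2365 = -21517*(-1/116) - 24248/473 = 21517/116 - 24248/473 = 7364773/54868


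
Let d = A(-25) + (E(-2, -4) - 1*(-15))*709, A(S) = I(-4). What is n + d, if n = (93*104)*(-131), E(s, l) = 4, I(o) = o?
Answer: -1253565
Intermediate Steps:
n = -1267032 (n = 9672*(-131) = -1267032)
A(S) = -4
d = 13467 (d = -4 + (4 - 1*(-15))*709 = -4 + (4 + 15)*709 = -4 + 19*709 = -4 + 13471 = 13467)
n + d = -1267032 + 13467 = -1253565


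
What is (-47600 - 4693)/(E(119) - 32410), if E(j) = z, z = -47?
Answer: 17431/10819 ≈ 1.6111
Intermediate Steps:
E(j) = -47
(-47600 - 4693)/(E(119) - 32410) = (-47600 - 4693)/(-47 - 32410) = -52293/(-32457) = -52293*(-1/32457) = 17431/10819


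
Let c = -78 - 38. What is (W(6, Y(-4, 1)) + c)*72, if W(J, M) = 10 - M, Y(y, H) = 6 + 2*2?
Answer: -8352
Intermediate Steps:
Y(y, H) = 10 (Y(y, H) = 6 + 4 = 10)
c = -116
(W(6, Y(-4, 1)) + c)*72 = ((10 - 1*10) - 116)*72 = ((10 - 10) - 116)*72 = (0 - 116)*72 = -116*72 = -8352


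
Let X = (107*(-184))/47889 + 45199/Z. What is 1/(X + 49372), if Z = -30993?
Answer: 494741259/24425440530983 ≈ 2.0255e-5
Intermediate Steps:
X = -924908365/494741259 (X = (107*(-184))/47889 + 45199/(-30993) = -19688*1/47889 + 45199*(-1/30993) = -19688/47889 - 45199/30993 = -924908365/494741259 ≈ -1.8695)
1/(X + 49372) = 1/(-924908365/494741259 + 49372) = 1/(24425440530983/494741259) = 494741259/24425440530983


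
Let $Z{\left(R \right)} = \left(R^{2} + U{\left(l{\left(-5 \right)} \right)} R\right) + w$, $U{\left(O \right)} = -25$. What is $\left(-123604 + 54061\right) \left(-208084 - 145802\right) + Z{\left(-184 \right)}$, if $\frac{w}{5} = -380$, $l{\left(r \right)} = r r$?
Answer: $24610330654$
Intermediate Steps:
$l{\left(r \right)} = r^{2}$
$w = -1900$ ($w = 5 \left(-380\right) = -1900$)
$Z{\left(R \right)} = -1900 + R^{2} - 25 R$ ($Z{\left(R \right)} = \left(R^{2} - 25 R\right) - 1900 = -1900 + R^{2} - 25 R$)
$\left(-123604 + 54061\right) \left(-208084 - 145802\right) + Z{\left(-184 \right)} = \left(-123604 + 54061\right) \left(-208084 - 145802\right) - \left(-2700 - 33856\right) = \left(-69543\right) \left(-353886\right) + \left(-1900 + 33856 + 4600\right) = 24610294098 + 36556 = 24610330654$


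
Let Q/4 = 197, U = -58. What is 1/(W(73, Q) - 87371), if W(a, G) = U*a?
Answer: -1/91605 ≈ -1.0916e-5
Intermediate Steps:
Q = 788 (Q = 4*197 = 788)
W(a, G) = -58*a
1/(W(73, Q) - 87371) = 1/(-58*73 - 87371) = 1/(-4234 - 87371) = 1/(-91605) = -1/91605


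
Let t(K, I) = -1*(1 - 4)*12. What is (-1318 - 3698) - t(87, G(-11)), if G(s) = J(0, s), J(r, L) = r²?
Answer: -5052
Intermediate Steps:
G(s) = 0 (G(s) = 0² = 0)
t(K, I) = 36 (t(K, I) = -1*(-3)*12 = -(-3)*12 = -1*(-36) = 36)
(-1318 - 3698) - t(87, G(-11)) = (-1318 - 3698) - 1*36 = -5016 - 36 = -5052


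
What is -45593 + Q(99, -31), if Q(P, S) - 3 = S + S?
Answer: -45652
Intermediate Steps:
Q(P, S) = 3 + 2*S (Q(P, S) = 3 + (S + S) = 3 + 2*S)
-45593 + Q(99, -31) = -45593 + (3 + 2*(-31)) = -45593 + (3 - 62) = -45593 - 59 = -45652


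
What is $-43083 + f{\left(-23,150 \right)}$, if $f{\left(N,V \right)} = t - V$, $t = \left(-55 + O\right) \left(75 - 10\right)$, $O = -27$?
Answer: $-48563$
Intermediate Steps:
$t = -5330$ ($t = \left(-55 - 27\right) \left(75 - 10\right) = \left(-82\right) 65 = -5330$)
$f{\left(N,V \right)} = -5330 - V$
$-43083 + f{\left(-23,150 \right)} = -43083 - 5480 = -48563$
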